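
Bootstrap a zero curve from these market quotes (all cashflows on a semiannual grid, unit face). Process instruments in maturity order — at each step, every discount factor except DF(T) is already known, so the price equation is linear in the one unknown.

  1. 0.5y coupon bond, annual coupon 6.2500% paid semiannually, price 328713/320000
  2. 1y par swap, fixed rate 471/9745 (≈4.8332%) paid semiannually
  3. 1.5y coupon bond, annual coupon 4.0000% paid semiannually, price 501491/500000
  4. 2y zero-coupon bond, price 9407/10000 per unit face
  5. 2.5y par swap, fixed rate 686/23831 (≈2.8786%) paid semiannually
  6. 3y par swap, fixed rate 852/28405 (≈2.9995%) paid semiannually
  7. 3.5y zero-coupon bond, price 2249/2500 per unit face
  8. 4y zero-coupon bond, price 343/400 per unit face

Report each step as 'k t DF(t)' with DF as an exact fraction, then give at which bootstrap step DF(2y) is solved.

1 1/2 9961/10000
2 1 9529/10000
3 3/2 9451/10000
4 2 9407/10000
5 5/2 4657/5000
6 3 2287/2500
7 7/2 2249/2500
8 4 343/400
DF(2y) is solved at step 4

step 1 [0.5y] bond c/2=1/32: DF=(328713/320000 − 1/32·(0))/(1+1/32) = 9961/10000 ≈ 0.996100
step 2 [1y] swap r/2=471/19490: DF=(1 − 471/19490·(0.996100))/(1+471/19490) = 9529/10000 ≈ 0.952900
step 3 [1.5y] bond c/2=1/50: DF=(501491/500000 − 1/50·(0.996100+0.952900))/(1+1/50) = 9451/10000 ≈ 0.945100
step 4 [2y] zero: DF = P = 9407/10000 ≈ 0.940700
step 5 [2.5y] swap r/2=343/23831: DF=(1 − 343/23831·(0.996100+0.952900+0.945100+0.940700))/(1+343/23831) = 4657/5000 ≈ 0.931400
step 6 [3y] swap r/2=426/28405: DF=(1 − 426/28405·(0.996100+0.952900+0.945100+0.940700+0.931400))/(1+426/28405) = 2287/2500 ≈ 0.914800
step 7 [3.5y] zero: DF = P = 2249/2500 ≈ 0.899600
step 8 [4y] zero: DF = P = 343/400 ≈ 0.857500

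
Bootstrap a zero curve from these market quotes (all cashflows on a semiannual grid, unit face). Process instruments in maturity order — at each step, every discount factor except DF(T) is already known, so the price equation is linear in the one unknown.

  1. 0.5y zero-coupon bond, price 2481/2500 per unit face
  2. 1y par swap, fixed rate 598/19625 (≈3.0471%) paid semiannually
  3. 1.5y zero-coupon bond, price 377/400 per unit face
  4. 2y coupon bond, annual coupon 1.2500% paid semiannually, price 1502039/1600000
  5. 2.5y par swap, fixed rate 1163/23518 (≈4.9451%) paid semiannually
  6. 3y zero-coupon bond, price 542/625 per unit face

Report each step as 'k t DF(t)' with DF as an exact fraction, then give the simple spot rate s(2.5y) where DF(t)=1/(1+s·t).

1 1/2 2481/2500
2 1 9701/10000
3 3/2 377/400
4 2 9149/10000
5 5/2 8837/10000
6 3 542/625
s(2.5y) = (1/(8837/10000) − 1)/(5/2) = 2326/44185 ≈ 5.2642%

step 1 [0.5y] zero: DF = P = 2481/2500 ≈ 0.992400
step 2 [1y] swap r/2=299/19625: DF=(1 − 299/19625·(0.992400))/(1+299/19625) = 9701/10000 ≈ 0.970100
step 3 [1.5y] zero: DF = P = 377/400 ≈ 0.942500
step 4 [2y] bond c/2=1/160: DF=(1502039/1600000 − 1/160·(0.992400+0.970100+0.942500))/(1+1/160) = 9149/10000 ≈ 0.914900
step 5 [2.5y] swap r/2=1163/47036: DF=(1 − 1163/47036·(0.992400+0.970100+0.942500+0.914900))/(1+1163/47036) = 8837/10000 ≈ 0.883700
step 6 [3y] zero: DF = P = 542/625 ≈ 0.867200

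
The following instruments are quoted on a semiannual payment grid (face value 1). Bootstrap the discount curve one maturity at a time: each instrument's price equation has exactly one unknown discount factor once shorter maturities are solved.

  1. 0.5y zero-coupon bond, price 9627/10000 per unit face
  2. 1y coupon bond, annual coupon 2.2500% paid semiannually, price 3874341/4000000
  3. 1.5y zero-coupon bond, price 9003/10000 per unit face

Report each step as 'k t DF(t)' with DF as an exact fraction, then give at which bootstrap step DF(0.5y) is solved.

1 1/2 9627/10000
2 1 9471/10000
3 3/2 9003/10000
DF(0.5y) is solved at step 1

step 1 [0.5y] zero: DF = P = 9627/10000 ≈ 0.962700
step 2 [1y] bond c/2=9/800: DF=(3874341/4000000 − 9/800·(0.962700))/(1+9/800) = 9471/10000 ≈ 0.947100
step 3 [1.5y] zero: DF = P = 9003/10000 ≈ 0.900300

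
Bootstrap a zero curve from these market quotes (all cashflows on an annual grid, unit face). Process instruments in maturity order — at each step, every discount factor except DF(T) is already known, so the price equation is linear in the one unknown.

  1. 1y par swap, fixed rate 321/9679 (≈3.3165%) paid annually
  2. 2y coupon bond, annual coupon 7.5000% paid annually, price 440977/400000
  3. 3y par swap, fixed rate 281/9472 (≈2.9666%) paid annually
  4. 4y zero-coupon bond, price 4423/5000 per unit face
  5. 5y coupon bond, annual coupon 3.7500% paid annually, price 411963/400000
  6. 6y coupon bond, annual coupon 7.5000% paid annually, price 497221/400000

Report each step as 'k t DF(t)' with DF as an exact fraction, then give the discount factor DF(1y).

step 1 [1y] swap r/1=321/9679: DF=(1 − 321/9679·(0))/(1+321/9679) = 9679/10000 ≈ 0.967900
step 2 [2y] bond c/1=3/40: DF=(440977/400000 − 3/40·(0.967900))/(1+3/40) = 479/500 ≈ 0.958000
step 3 [3y] swap r/1=281/9472: DF=(1 − 281/9472·(0.967900+0.958000))/(1+281/9472) = 9157/10000 ≈ 0.915700
step 4 [4y] zero: DF = P = 4423/5000 ≈ 0.884600
step 5 [5y] bond c/1=3/80: DF=(411963/400000 − 3/80·(0.967900+0.958000+0.915700+0.884600))/(1+3/80) = 429/500 ≈ 0.858000
step 6 [6y] bond c/1=3/40: DF=(497221/400000 − 3/40·(0.967900+0.958000+0.915700+0.884600+0.858000))/(1+3/40) = 1673/2000 ≈ 0.836500

1 1 9679/10000
2 2 479/500
3 3 9157/10000
4 4 4423/5000
5 5 429/500
6 6 1673/2000
DF(1y) = 9679/10000 ≈ 0.967900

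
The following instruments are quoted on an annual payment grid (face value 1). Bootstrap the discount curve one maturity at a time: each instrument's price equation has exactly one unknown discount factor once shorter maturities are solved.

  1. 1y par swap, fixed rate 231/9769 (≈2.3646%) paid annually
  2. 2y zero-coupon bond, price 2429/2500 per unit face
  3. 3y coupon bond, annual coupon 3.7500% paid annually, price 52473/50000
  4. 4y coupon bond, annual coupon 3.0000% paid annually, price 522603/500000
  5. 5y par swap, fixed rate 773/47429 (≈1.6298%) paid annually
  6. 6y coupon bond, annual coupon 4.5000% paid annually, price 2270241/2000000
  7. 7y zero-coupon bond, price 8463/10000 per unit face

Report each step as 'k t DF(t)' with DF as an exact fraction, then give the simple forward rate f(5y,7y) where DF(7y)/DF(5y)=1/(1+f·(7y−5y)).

step 1 [1y] swap r/1=231/9769: DF=(1 − 231/9769·(0))/(1+231/9769) = 9769/10000 ≈ 0.976900
step 2 [2y] zero: DF = P = 2429/2500 ≈ 0.971600
step 3 [3y] bond c/1=3/80: DF=(52473/50000 − 3/80·(0.976900+0.971600))/(1+3/80) = 9411/10000 ≈ 0.941100
step 4 [4y] bond c/1=3/100: DF=(522603/500000 − 3/100·(0.976900+0.971600+0.941100))/(1+3/100) = 4653/5000 ≈ 0.930600
step 5 [5y] swap r/1=773/47429: DF=(1 − 773/47429·(0.976900+0.971600+0.941100+0.930600))/(1+773/47429) = 9227/10000 ≈ 0.922700
step 6 [6y] bond c/1=9/200: DF=(2270241/2000000 − 9/200·(0.976900+0.971600+0.941100+0.930600+0.922700))/(1+9/200) = 441/500 ≈ 0.882000
step 7 [7y] zero: DF = P = 8463/10000 ≈ 0.846300

1 1 9769/10000
2 2 2429/2500
3 3 9411/10000
4 4 4653/5000
5 5 9227/10000
6 6 441/500
7 7 8463/10000
f(5y,7y) = ((9227/10000)/(8463/10000) − 1)/(2) = 382/8463 ≈ 4.5138%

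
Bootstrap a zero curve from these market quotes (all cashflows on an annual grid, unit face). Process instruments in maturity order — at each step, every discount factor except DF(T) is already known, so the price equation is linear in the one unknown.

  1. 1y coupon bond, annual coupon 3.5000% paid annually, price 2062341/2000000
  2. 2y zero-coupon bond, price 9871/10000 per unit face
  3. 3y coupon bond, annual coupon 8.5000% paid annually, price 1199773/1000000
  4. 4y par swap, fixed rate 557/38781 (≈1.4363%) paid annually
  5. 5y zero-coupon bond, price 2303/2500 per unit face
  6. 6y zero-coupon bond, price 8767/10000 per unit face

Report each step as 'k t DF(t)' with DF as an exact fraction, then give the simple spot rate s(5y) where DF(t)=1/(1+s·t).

1 1 9963/10000
2 2 9871/10000
3 3 594/625
4 4 9443/10000
5 5 2303/2500
6 6 8767/10000
s(5y) = (1/(2303/2500) − 1)/(5) = 197/11515 ≈ 1.7108%

step 1 [1y] bond c/1=7/200: DF=(2062341/2000000 − 7/200·(0))/(1+7/200) = 9963/10000 ≈ 0.996300
step 2 [2y] zero: DF = P = 9871/10000 ≈ 0.987100
step 3 [3y] bond c/1=17/200: DF=(1199773/1000000 − 17/200·(0.996300+0.987100))/(1+17/200) = 594/625 ≈ 0.950400
step 4 [4y] swap r/1=557/38781: DF=(1 − 557/38781·(0.996300+0.987100+0.950400))/(1+557/38781) = 9443/10000 ≈ 0.944300
step 5 [5y] zero: DF = P = 2303/2500 ≈ 0.921200
step 6 [6y] zero: DF = P = 8767/10000 ≈ 0.876700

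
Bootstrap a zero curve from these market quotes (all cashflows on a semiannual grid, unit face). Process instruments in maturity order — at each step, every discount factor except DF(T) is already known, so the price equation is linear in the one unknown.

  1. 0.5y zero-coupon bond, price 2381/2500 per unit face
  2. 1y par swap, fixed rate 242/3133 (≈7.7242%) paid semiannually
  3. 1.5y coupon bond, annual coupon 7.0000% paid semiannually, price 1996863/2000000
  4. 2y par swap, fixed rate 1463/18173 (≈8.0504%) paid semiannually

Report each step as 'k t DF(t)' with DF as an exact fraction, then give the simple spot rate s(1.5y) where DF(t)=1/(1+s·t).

1 1/2 2381/2500
2 1 4637/5000
3 3/2 9011/10000
4 2 8537/10000
s(1.5y) = (1/(9011/10000) − 1)/(3/2) = 1978/27033 ≈ 7.3170%

step 1 [0.5y] zero: DF = P = 2381/2500 ≈ 0.952400
step 2 [1y] swap r/2=121/3133: DF=(1 − 121/3133·(0.952400))/(1+121/3133) = 4637/5000 ≈ 0.927400
step 3 [1.5y] bond c/2=7/200: DF=(1996863/2000000 − 7/200·(0.952400+0.927400))/(1+7/200) = 9011/10000 ≈ 0.901100
step 4 [2y] swap r/2=1463/36346: DF=(1 − 1463/36346·(0.952400+0.927400+0.901100))/(1+1463/36346) = 8537/10000 ≈ 0.853700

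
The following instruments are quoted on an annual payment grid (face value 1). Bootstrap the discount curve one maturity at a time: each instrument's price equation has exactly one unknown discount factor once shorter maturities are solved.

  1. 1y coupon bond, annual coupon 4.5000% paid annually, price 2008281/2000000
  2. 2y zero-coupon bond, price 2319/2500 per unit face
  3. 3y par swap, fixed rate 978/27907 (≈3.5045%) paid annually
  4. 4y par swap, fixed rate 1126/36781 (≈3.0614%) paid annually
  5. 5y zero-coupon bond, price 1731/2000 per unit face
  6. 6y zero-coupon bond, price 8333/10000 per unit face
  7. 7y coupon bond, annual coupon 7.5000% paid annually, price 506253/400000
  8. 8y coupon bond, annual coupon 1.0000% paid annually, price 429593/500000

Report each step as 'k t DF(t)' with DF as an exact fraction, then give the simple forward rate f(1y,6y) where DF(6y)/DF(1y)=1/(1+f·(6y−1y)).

1 1 9609/10000
2 2 2319/2500
3 3 4511/5000
4 4 4437/5000
5 5 1731/2000
6 6 8333/10000
7 7 4011/5000
8 8 1579/2000
f(1y,6y) = ((9609/10000)/(8333/10000) − 1)/(5) = 1276/41665 ≈ 3.0625%

step 1 [1y] bond c/1=9/200: DF=(2008281/2000000 − 9/200·(0))/(1+9/200) = 9609/10000 ≈ 0.960900
step 2 [2y] zero: DF = P = 2319/2500 ≈ 0.927600
step 3 [3y] swap r/1=978/27907: DF=(1 − 978/27907·(0.960900+0.927600))/(1+978/27907) = 4511/5000 ≈ 0.902200
step 4 [4y] swap r/1=1126/36781: DF=(1 − 1126/36781·(0.960900+0.927600+0.902200))/(1+1126/36781) = 4437/5000 ≈ 0.887400
step 5 [5y] zero: DF = P = 1731/2000 ≈ 0.865500
step 6 [6y] zero: DF = P = 8333/10000 ≈ 0.833300
step 7 [7y] bond c/1=3/40: DF=(506253/400000 − 3/40·(0.960900+0.927600+0.902200+0.887400+0.865500+0.833300))/(1+3/40) = 4011/5000 ≈ 0.802200
step 8 [8y] bond c/1=1/100: DF=(429593/500000 − 1/100·(0.960900+0.927600+0.902200+0.887400+0.865500+0.833300+0.802200))/(1+1/100) = 1579/2000 ≈ 0.789500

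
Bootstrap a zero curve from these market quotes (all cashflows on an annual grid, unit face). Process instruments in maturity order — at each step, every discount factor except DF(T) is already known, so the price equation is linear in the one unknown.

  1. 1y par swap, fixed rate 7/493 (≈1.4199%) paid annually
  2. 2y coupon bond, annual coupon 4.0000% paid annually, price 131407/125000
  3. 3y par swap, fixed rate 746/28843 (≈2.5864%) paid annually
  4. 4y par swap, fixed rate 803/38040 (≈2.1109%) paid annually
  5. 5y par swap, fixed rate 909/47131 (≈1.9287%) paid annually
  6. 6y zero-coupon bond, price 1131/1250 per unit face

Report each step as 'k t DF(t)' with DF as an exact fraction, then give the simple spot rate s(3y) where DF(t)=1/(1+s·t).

1 1 493/500
2 2 9729/10000
3 3 4627/5000
4 4 9197/10000
5 5 9091/10000
6 6 1131/1250
s(3y) = (1/(4627/5000) − 1)/(3) = 373/13881 ≈ 2.6871%

step 1 [1y] swap r/1=7/493: DF=(1 − 7/493·(0))/(1+7/493) = 493/500 ≈ 0.986000
step 2 [2y] bond c/1=1/25: DF=(131407/125000 − 1/25·(0.986000))/(1+1/25) = 9729/10000 ≈ 0.972900
step 3 [3y] swap r/1=746/28843: DF=(1 − 746/28843·(0.986000+0.972900))/(1+746/28843) = 4627/5000 ≈ 0.925400
step 4 [4y] swap r/1=803/38040: DF=(1 − 803/38040·(0.986000+0.972900+0.925400))/(1+803/38040) = 9197/10000 ≈ 0.919700
step 5 [5y] swap r/1=909/47131: DF=(1 − 909/47131·(0.986000+0.972900+0.925400+0.919700))/(1+909/47131) = 9091/10000 ≈ 0.909100
step 6 [6y] zero: DF = P = 1131/1250 ≈ 0.904800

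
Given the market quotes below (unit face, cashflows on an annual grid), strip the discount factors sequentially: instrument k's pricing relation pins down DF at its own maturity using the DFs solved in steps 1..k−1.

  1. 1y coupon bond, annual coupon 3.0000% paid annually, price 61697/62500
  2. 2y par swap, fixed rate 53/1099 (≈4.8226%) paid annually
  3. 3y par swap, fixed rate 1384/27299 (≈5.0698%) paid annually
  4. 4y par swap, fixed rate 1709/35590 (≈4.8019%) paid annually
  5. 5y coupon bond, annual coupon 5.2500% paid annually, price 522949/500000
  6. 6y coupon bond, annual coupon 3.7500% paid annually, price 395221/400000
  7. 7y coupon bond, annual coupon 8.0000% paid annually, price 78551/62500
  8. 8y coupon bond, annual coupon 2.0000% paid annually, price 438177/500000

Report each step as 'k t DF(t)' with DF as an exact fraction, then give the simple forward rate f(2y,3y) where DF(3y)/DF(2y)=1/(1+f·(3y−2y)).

1 1 599/625
2 2 9099/10000
3 3 1077/1250
4 4 8291/10000
5 5 4081/5000
6 6 3971/5000
7 7 488/625
8 8 297/400
f(2y,3y) = ((9099/10000)/(1077/1250) − 1)/(1) = 161/2872 ≈ 5.6058%

step 1 [1y] bond c/1=3/100: DF=(61697/62500 − 3/100·(0))/(1+3/100) = 599/625 ≈ 0.958400
step 2 [2y] swap r/1=53/1099: DF=(1 − 53/1099·(0.958400))/(1+53/1099) = 9099/10000 ≈ 0.909900
step 3 [3y] swap r/1=1384/27299: DF=(1 − 1384/27299·(0.958400+0.909900))/(1+1384/27299) = 1077/1250 ≈ 0.861600
step 4 [4y] swap r/1=1709/35590: DF=(1 − 1709/35590·(0.958400+0.909900+0.861600))/(1+1709/35590) = 8291/10000 ≈ 0.829100
step 5 [5y] bond c/1=21/400: DF=(522949/500000 − 21/400·(0.958400+0.909900+0.861600+0.829100))/(1+21/400) = 4081/5000 ≈ 0.816200
step 6 [6y] bond c/1=3/80: DF=(395221/400000 − 3/80·(0.958400+0.909900+0.861600+0.829100+0.816200))/(1+3/80) = 3971/5000 ≈ 0.794200
step 7 [7y] bond c/1=2/25: DF=(78551/62500 − 2/25·(0.958400+0.909900+0.861600+0.829100+0.816200+0.794200))/(1+2/25) = 488/625 ≈ 0.780800
step 8 [8y] bond c/1=1/50: DF=(438177/500000 − 1/50·(0.958400+0.909900+0.861600+0.829100+0.816200+0.794200+0.780800))/(1+1/50) = 297/400 ≈ 0.742500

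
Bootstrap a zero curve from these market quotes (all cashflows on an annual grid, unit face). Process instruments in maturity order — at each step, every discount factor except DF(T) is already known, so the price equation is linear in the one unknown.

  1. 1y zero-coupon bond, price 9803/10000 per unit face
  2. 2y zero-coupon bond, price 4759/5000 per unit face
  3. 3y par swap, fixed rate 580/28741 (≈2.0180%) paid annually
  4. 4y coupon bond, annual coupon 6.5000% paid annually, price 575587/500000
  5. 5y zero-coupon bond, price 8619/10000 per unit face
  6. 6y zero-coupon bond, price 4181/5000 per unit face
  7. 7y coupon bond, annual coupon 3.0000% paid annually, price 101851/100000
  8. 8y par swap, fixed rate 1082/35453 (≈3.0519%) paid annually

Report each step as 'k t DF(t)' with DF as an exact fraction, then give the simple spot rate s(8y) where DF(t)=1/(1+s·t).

1 1 9803/10000
2 2 4759/5000
3 3 471/500
4 4 1811/2000
5 5 8619/10000
6 6 4181/5000
7 7 8293/10000
8 8 1959/2500
s(8y) = (1/(1959/2500) − 1)/(8) = 541/15672 ≈ 3.4520%

step 1 [1y] zero: DF = P = 9803/10000 ≈ 0.980300
step 2 [2y] zero: DF = P = 4759/5000 ≈ 0.951800
step 3 [3y] swap r/1=580/28741: DF=(1 − 580/28741·(0.980300+0.951800))/(1+580/28741) = 471/500 ≈ 0.942000
step 4 [4y] bond c/1=13/200: DF=(575587/500000 − 13/200·(0.980300+0.951800+0.942000))/(1+13/200) = 1811/2000 ≈ 0.905500
step 5 [5y] zero: DF = P = 8619/10000 ≈ 0.861900
step 6 [6y] zero: DF = P = 4181/5000 ≈ 0.836200
step 7 [7y] bond c/1=3/100: DF=(101851/100000 − 3/100·(0.980300+0.951800+0.942000+0.905500+0.861900+0.836200))/(1+3/100) = 8293/10000 ≈ 0.829300
step 8 [8y] swap r/1=1082/35453: DF=(1 − 1082/35453·(0.980300+0.951800+0.942000+0.905500+0.861900+0.836200+0.829300))/(1+1082/35453) = 1959/2500 ≈ 0.783600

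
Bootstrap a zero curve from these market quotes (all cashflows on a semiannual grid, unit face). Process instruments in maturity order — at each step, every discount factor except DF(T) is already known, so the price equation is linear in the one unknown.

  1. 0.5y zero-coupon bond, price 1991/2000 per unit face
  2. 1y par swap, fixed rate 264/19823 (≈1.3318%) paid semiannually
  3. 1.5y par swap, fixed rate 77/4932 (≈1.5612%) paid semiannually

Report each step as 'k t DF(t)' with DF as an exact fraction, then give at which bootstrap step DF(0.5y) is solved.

1 1/2 1991/2000
2 1 2467/2500
3 3/2 9769/10000
DF(0.5y) is solved at step 1

step 1 [0.5y] zero: DF = P = 1991/2000 ≈ 0.995500
step 2 [1y] swap r/2=132/19823: DF=(1 − 132/19823·(0.995500))/(1+132/19823) = 2467/2500 ≈ 0.986800
step 3 [1.5y] swap r/2=77/9864: DF=(1 − 77/9864·(0.995500+0.986800))/(1+77/9864) = 9769/10000 ≈ 0.976900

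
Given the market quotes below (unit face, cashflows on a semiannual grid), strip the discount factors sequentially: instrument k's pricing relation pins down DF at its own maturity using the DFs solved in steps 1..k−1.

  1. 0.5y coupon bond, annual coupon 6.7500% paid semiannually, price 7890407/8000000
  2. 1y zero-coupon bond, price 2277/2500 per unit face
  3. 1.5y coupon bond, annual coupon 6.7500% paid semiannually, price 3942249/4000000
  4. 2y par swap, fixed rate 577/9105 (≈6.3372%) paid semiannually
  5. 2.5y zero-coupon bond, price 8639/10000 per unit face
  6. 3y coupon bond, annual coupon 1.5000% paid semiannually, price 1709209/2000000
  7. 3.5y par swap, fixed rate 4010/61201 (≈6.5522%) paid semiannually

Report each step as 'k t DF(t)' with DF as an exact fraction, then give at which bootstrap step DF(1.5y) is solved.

step 1 [0.5y] bond c/2=27/800: DF=(7890407/8000000 − 27/800·(0))/(1+27/800) = 9541/10000 ≈ 0.954100
step 2 [1y] zero: DF = P = 2277/2500 ≈ 0.910800
step 3 [1.5y] bond c/2=27/800: DF=(3942249/4000000 − 27/800·(0.954100+0.910800))/(1+27/800) = 357/400 ≈ 0.892500
step 4 [2y] swap r/2=577/18210: DF=(1 − 577/18210·(0.954100+0.910800+0.892500))/(1+577/18210) = 4423/5000 ≈ 0.884600
step 5 [2.5y] zero: DF = P = 8639/10000 ≈ 0.863900
step 6 [3y] bond c/2=3/400: DF=(1709209/2000000 − 3/400·(0.954100+0.910800+0.892500+0.884600+0.863900))/(1+3/400) = 8147/10000 ≈ 0.814700
step 7 [3.5y] swap r/2=2005/61201: DF=(1 − 2005/61201·(0.954100+0.910800+0.892500+0.884600+0.863900+0.814700))/(1+2005/61201) = 1599/2000 ≈ 0.799500

1 1/2 9541/10000
2 1 2277/2500
3 3/2 357/400
4 2 4423/5000
5 5/2 8639/10000
6 3 8147/10000
7 7/2 1599/2000
DF(1.5y) is solved at step 3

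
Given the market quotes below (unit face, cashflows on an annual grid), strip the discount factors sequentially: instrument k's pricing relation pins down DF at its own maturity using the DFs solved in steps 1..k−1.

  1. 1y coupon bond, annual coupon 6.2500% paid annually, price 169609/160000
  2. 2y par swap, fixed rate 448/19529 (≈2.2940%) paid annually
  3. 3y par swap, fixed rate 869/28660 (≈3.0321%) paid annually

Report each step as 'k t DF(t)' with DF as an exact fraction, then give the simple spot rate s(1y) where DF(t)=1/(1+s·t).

1 1 9977/10000
2 2 597/625
3 3 9131/10000
s(1y) = (1/(9977/10000) − 1)/(1) = 23/9977 ≈ 0.2305%

step 1 [1y] bond c/1=1/16: DF=(169609/160000 − 1/16·(0))/(1+1/16) = 9977/10000 ≈ 0.997700
step 2 [2y] swap r/1=448/19529: DF=(1 − 448/19529·(0.997700))/(1+448/19529) = 597/625 ≈ 0.955200
step 3 [3y] swap r/1=869/28660: DF=(1 − 869/28660·(0.997700+0.955200))/(1+869/28660) = 9131/10000 ≈ 0.913100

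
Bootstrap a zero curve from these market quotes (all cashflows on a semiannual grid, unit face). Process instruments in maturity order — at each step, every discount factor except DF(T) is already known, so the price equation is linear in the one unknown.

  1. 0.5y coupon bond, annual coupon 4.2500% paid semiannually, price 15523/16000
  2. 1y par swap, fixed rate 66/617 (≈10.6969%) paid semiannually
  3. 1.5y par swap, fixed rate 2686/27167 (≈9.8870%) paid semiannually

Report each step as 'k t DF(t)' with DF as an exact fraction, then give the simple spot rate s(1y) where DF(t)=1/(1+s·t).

step 1 [0.5y] bond c/2=17/800: DF=(15523/16000 − 17/800·(0))/(1+17/800) = 19/20 ≈ 0.950000
step 2 [1y] swap r/2=33/617: DF=(1 − 33/617·(0.950000))/(1+33/617) = 901/1000 ≈ 0.901000
step 3 [1.5y] swap r/2=1343/27167: DF=(1 − 1343/27167·(0.950000+0.901000))/(1+1343/27167) = 8657/10000 ≈ 0.865700

1 1/2 19/20
2 1 901/1000
3 3/2 8657/10000
s(1y) = (1/(901/1000) − 1)/(1) = 99/901 ≈ 10.9878%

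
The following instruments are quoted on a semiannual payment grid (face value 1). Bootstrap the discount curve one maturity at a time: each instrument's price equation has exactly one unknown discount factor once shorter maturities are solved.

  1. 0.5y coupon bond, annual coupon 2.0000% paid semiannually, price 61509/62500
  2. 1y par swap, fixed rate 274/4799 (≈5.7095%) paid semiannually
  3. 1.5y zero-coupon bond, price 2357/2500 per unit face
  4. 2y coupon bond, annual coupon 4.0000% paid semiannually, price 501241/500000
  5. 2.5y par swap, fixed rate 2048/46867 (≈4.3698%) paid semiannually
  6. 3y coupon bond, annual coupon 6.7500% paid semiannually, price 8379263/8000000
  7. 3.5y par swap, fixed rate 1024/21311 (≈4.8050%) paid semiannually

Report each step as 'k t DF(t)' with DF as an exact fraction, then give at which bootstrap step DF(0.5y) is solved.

1 1/2 609/625
2 1 2363/2500
3 3/2 2357/2500
4 2 9267/10000
5 5/2 561/625
6 3 4301/5000
7 7/2 529/625
DF(0.5y) is solved at step 1

step 1 [0.5y] bond c/2=1/100: DF=(61509/62500 − 1/100·(0))/(1+1/100) = 609/625 ≈ 0.974400
step 2 [1y] swap r/2=137/4799: DF=(1 − 137/4799·(0.974400))/(1+137/4799) = 2363/2500 ≈ 0.945200
step 3 [1.5y] zero: DF = P = 2357/2500 ≈ 0.942800
step 4 [2y] bond c/2=1/50: DF=(501241/500000 − 1/50·(0.974400+0.945200+0.942800))/(1+1/50) = 9267/10000 ≈ 0.926700
step 5 [2.5y] swap r/2=1024/46867: DF=(1 − 1024/46867·(0.974400+0.945200+0.942800+0.926700))/(1+1024/46867) = 561/625 ≈ 0.897600
step 6 [3y] bond c/2=27/800: DF=(8379263/8000000 − 27/800·(0.974400+0.945200+0.942800+0.926700+0.897600))/(1+27/800) = 4301/5000 ≈ 0.860200
step 7 [3.5y] swap r/2=512/21311: DF=(1 − 512/21311·(0.974400+0.945200+0.942800+0.926700+0.897600+0.860200))/(1+512/21311) = 529/625 ≈ 0.846400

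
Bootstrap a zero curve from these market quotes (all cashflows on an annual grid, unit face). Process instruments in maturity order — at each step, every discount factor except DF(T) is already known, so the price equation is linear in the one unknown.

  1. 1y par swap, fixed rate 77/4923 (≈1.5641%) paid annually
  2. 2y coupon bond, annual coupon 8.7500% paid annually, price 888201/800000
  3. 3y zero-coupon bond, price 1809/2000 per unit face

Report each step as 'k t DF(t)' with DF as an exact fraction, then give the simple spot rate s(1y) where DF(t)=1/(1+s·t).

1 1 4923/5000
2 2 9417/10000
3 3 1809/2000
s(1y) = (1/(4923/5000) − 1)/(1) = 77/4923 ≈ 1.5641%

step 1 [1y] swap r/1=77/4923: DF=(1 − 77/4923·(0))/(1+77/4923) = 4923/5000 ≈ 0.984600
step 2 [2y] bond c/1=7/80: DF=(888201/800000 − 7/80·(0.984600))/(1+7/80) = 9417/10000 ≈ 0.941700
step 3 [3y] zero: DF = P = 1809/2000 ≈ 0.904500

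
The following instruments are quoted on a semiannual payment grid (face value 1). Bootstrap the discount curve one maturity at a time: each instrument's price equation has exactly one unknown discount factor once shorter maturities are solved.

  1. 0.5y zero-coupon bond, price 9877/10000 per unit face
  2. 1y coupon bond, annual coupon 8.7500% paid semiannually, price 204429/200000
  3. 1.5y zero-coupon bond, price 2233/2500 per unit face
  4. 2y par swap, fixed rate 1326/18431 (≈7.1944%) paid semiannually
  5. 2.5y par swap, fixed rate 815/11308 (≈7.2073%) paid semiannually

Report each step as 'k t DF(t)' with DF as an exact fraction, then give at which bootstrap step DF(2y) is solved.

1 1/2 9877/10000
2 1 9379/10000
3 3/2 2233/2500
4 2 4337/5000
5 5/2 837/1000
DF(2y) is solved at step 4

step 1 [0.5y] zero: DF = P = 9877/10000 ≈ 0.987700
step 2 [1y] bond c/2=7/160: DF=(204429/200000 − 7/160·(0.987700))/(1+7/160) = 9379/10000 ≈ 0.937900
step 3 [1.5y] zero: DF = P = 2233/2500 ≈ 0.893200
step 4 [2y] swap r/2=663/18431: DF=(1 − 663/18431·(0.987700+0.937900+0.893200))/(1+663/18431) = 4337/5000 ≈ 0.867400
step 5 [2.5y] swap r/2=815/22616: DF=(1 − 815/22616·(0.987700+0.937900+0.893200+0.867400))/(1+815/22616) = 837/1000 ≈ 0.837000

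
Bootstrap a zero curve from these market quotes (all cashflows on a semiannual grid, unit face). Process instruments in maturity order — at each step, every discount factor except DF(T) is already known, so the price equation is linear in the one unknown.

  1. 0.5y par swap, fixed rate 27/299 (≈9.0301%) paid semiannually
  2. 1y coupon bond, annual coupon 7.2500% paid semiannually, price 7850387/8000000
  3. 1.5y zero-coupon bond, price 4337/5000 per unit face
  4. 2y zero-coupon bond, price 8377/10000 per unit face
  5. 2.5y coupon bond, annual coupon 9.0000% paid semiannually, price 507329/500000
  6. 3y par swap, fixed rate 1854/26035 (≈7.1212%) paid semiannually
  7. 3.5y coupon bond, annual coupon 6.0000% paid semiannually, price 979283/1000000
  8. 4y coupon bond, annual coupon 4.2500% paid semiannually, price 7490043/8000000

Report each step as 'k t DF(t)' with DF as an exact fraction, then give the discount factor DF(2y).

1 1/2 598/625
2 1 1827/2000
3 3/2 4337/5000
4 2 8377/10000
5 5/2 817/1000
6 3 4073/5000
7 7/2 7991/10000
8 4 3959/5000
DF(2y) = 8377/10000 ≈ 0.837700

step 1 [0.5y] swap r/2=27/598: DF=(1 − 27/598·(0))/(1+27/598) = 598/625 ≈ 0.956800
step 2 [1y] bond c/2=29/800: DF=(7850387/8000000 − 29/800·(0.956800))/(1+29/800) = 1827/2000 ≈ 0.913500
step 3 [1.5y] zero: DF = P = 4337/5000 ≈ 0.867400
step 4 [2y] zero: DF = P = 8377/10000 ≈ 0.837700
step 5 [2.5y] bond c/2=9/200: DF=(507329/500000 − 9/200·(0.956800+0.913500+0.867400+0.837700))/(1+9/200) = 817/1000 ≈ 0.817000
step 6 [3y] swap r/2=927/26035: DF=(1 − 927/26035·(0.956800+0.913500+0.867400+0.837700+0.817000))/(1+927/26035) = 4073/5000 ≈ 0.814600
step 7 [3.5y] bond c/2=3/100: DF=(979283/1000000 − 3/100·(0.956800+0.913500+0.867400+0.837700+0.817000+0.814600))/(1+3/100) = 7991/10000 ≈ 0.799100
step 8 [4y] bond c/2=17/800: DF=(7490043/8000000 − 17/800·(0.956800+0.913500+0.867400+0.837700+0.817000+0.814600+0.799100))/(1+17/800) = 3959/5000 ≈ 0.791800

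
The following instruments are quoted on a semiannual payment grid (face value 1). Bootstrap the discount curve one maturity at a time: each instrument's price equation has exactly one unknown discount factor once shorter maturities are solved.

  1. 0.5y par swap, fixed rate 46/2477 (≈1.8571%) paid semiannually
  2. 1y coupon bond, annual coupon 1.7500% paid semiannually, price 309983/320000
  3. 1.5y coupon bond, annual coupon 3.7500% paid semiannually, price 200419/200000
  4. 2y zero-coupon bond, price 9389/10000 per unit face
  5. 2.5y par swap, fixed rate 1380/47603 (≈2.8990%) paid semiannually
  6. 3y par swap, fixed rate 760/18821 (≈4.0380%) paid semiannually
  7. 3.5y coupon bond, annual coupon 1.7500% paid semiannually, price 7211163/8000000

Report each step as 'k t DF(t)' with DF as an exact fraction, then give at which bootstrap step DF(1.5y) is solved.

step 1 [0.5y] swap r/2=23/2477: DF=(1 − 23/2477·(0))/(1+23/2477) = 2477/2500 ≈ 0.990800
step 2 [1y] bond c/2=7/800: DF=(309983/320000 − 7/800·(0.990800))/(1+7/800) = 9517/10000 ≈ 0.951700
step 3 [1.5y] bond c/2=3/160: DF=(200419/200000 − 3/160·(0.990800+0.951700))/(1+3/160) = 9479/10000 ≈ 0.947900
step 4 [2y] zero: DF = P = 9389/10000 ≈ 0.938900
step 5 [2.5y] swap r/2=690/47603: DF=(1 − 690/47603·(0.990800+0.951700+0.947900+0.938900))/(1+690/47603) = 931/1000 ≈ 0.931000
step 6 [3y] swap r/2=380/18821: DF=(1 − 380/18821·(0.990800+0.951700+0.947900+0.938900+0.931000))/(1+380/18821) = 443/500 ≈ 0.886000
step 7 [3.5y] bond c/2=7/800: DF=(7211163/8000000 − 7/800·(0.990800+0.951700+0.947900+0.938900+0.931000+0.886000))/(1+7/800) = 4223/5000 ≈ 0.844600

1 1/2 2477/2500
2 1 9517/10000
3 3/2 9479/10000
4 2 9389/10000
5 5/2 931/1000
6 3 443/500
7 7/2 4223/5000
DF(1.5y) is solved at step 3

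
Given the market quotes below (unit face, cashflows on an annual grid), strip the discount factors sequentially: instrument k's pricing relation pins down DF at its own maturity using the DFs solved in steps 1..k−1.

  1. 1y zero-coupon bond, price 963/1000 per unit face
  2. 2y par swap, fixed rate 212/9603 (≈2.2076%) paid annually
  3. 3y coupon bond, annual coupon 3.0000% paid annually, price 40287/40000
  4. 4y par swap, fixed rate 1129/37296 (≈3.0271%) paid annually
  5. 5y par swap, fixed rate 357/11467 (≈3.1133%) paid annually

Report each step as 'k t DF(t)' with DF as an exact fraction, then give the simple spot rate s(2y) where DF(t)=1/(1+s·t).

step 1 [1y] zero: DF = P = 963/1000 ≈ 0.963000
step 2 [2y] swap r/1=212/9603: DF=(1 − 212/9603·(0.963000))/(1+212/9603) = 1197/1250 ≈ 0.957600
step 3 [3y] bond c/1=3/100: DF=(40287/40000 − 3/100·(0.963000+0.957600))/(1+3/100) = 9219/10000 ≈ 0.921900
step 4 [4y] swap r/1=1129/37296: DF=(1 − 1129/37296·(0.963000+0.957600+0.921900))/(1+1129/37296) = 8871/10000 ≈ 0.887100
step 5 [5y] swap r/1=357/11467: DF=(1 − 357/11467·(0.963000+0.957600+0.921900+0.887100))/(1+357/11467) = 2143/2500 ≈ 0.857200

1 1 963/1000
2 2 1197/1250
3 3 9219/10000
4 4 8871/10000
5 5 2143/2500
s(2y) = (1/(1197/1250) − 1)/(2) = 53/2394 ≈ 2.2139%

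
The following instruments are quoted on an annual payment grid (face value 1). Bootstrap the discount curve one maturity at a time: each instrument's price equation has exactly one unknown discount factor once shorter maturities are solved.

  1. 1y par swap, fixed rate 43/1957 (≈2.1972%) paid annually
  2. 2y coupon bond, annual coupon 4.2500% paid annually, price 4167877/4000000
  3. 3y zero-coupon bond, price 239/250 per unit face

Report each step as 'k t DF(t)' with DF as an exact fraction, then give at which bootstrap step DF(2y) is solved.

step 1 [1y] swap r/1=43/1957: DF=(1 − 43/1957·(0))/(1+43/1957) = 1957/2000 ≈ 0.978500
step 2 [2y] bond c/1=17/400: DF=(4167877/4000000 − 17/400·(0.978500))/(1+17/400) = 2399/2500 ≈ 0.959600
step 3 [3y] zero: DF = P = 239/250 ≈ 0.956000

1 1 1957/2000
2 2 2399/2500
3 3 239/250
DF(2y) is solved at step 2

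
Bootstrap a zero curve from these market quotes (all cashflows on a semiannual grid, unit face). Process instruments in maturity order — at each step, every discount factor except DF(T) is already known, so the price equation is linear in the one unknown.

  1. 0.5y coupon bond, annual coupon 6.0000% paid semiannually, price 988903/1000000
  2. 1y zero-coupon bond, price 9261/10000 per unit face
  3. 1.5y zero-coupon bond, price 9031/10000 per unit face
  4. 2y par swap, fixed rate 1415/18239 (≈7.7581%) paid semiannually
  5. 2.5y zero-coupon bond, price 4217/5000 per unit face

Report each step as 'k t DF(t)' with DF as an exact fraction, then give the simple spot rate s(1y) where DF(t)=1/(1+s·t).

1 1/2 9601/10000
2 1 9261/10000
3 3/2 9031/10000
4 2 1717/2000
5 5/2 4217/5000
s(1y) = (1/(9261/10000) − 1)/(1) = 739/9261 ≈ 7.9797%

step 1 [0.5y] bond c/2=3/100: DF=(988903/1000000 − 3/100·(0))/(1+3/100) = 9601/10000 ≈ 0.960100
step 2 [1y] zero: DF = P = 9261/10000 ≈ 0.926100
step 3 [1.5y] zero: DF = P = 9031/10000 ≈ 0.903100
step 4 [2y] swap r/2=1415/36478: DF=(1 − 1415/36478·(0.960100+0.926100+0.903100))/(1+1415/36478) = 1717/2000 ≈ 0.858500
step 5 [2.5y] zero: DF = P = 4217/5000 ≈ 0.843400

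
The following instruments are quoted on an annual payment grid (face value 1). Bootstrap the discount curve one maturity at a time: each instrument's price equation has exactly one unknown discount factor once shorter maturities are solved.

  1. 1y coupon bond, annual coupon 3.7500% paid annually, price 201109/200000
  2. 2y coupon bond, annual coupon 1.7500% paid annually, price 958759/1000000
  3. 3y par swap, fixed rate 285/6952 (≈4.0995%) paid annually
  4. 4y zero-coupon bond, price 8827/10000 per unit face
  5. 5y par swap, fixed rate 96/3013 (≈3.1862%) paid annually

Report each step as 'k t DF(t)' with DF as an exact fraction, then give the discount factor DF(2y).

step 1 [1y] bond c/1=3/80: DF=(201109/200000 − 3/80·(0))/(1+3/80) = 2423/2500 ≈ 0.969200
step 2 [2y] bond c/1=7/400: DF=(958759/1000000 − 7/400·(0.969200))/(1+7/400) = 1157/1250 ≈ 0.925600
step 3 [3y] swap r/1=285/6952: DF=(1 − 285/6952·(0.969200+0.925600))/(1+285/6952) = 443/500 ≈ 0.886000
step 4 [4y] zero: DF = P = 8827/10000 ≈ 0.882700
step 5 [5y] swap r/1=96/3013: DF=(1 − 96/3013·(0.969200+0.925600+0.886000+0.882700))/(1+96/3013) = 107/125 ≈ 0.856000

1 1 2423/2500
2 2 1157/1250
3 3 443/500
4 4 8827/10000
5 5 107/125
DF(2y) = 1157/1250 ≈ 0.925600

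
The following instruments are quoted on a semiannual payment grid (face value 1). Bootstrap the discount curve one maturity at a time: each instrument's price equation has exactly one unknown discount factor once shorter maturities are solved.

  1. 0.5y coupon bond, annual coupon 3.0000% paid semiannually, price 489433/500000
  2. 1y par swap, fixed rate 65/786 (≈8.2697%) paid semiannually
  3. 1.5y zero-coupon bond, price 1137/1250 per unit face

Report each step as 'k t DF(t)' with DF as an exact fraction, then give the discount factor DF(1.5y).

1 1/2 2411/2500
2 1 461/500
3 3/2 1137/1250
DF(1.5y) = 1137/1250 ≈ 0.909600

step 1 [0.5y] bond c/2=3/200: DF=(489433/500000 − 3/200·(0))/(1+3/200) = 2411/2500 ≈ 0.964400
step 2 [1y] swap r/2=65/1572: DF=(1 − 65/1572·(0.964400))/(1+65/1572) = 461/500 ≈ 0.922000
step 3 [1.5y] zero: DF = P = 1137/1250 ≈ 0.909600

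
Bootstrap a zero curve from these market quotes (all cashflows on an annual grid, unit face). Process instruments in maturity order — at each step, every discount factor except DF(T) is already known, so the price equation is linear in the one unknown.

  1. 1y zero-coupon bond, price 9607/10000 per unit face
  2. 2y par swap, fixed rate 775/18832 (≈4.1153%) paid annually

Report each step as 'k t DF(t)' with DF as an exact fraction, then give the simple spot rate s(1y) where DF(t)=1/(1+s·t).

step 1 [1y] zero: DF = P = 9607/10000 ≈ 0.960700
step 2 [2y] swap r/1=775/18832: DF=(1 − 775/18832·(0.960700))/(1+775/18832) = 369/400 ≈ 0.922500

1 1 9607/10000
2 2 369/400
s(1y) = (1/(9607/10000) − 1)/(1) = 393/9607 ≈ 4.0908%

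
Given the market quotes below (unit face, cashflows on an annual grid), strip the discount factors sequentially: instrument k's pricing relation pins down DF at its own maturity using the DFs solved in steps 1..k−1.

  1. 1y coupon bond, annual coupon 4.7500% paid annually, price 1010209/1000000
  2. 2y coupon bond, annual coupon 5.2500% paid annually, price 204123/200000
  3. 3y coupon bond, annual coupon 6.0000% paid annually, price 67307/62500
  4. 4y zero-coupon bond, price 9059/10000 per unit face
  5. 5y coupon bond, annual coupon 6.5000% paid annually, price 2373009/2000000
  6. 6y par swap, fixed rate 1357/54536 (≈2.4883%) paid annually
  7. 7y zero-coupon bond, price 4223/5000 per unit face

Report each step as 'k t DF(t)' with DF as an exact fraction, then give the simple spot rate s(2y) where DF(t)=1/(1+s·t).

1 1 2411/2500
2 2 576/625
3 3 2273/2500
4 4 9059/10000
5 5 4441/5000
6 6 8643/10000
7 7 4223/5000
s(2y) = (1/(576/625) − 1)/(2) = 49/1152 ≈ 4.2535%

step 1 [1y] bond c/1=19/400: DF=(1010209/1000000 − 19/400·(0))/(1+19/400) = 2411/2500 ≈ 0.964400
step 2 [2y] bond c/1=21/400: DF=(204123/200000 − 21/400·(0.964400))/(1+21/400) = 576/625 ≈ 0.921600
step 3 [3y] bond c/1=3/50: DF=(67307/62500 − 3/50·(0.964400+0.921600))/(1+3/50) = 2273/2500 ≈ 0.909200
step 4 [4y] zero: DF = P = 9059/10000 ≈ 0.905900
step 5 [5y] bond c/1=13/200: DF=(2373009/2000000 − 13/200·(0.964400+0.921600+0.909200+0.905900))/(1+13/200) = 4441/5000 ≈ 0.888200
step 6 [6y] swap r/1=1357/54536: DF=(1 − 1357/54536·(0.964400+0.921600+0.909200+0.905900+0.888200))/(1+1357/54536) = 8643/10000 ≈ 0.864300
step 7 [7y] zero: DF = P = 4223/5000 ≈ 0.844600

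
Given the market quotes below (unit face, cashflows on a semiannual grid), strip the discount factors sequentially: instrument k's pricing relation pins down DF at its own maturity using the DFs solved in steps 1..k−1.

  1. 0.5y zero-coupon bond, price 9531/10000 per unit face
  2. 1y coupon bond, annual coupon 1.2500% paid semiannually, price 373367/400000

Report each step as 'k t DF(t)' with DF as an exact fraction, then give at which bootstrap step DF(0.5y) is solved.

1 1/2 9531/10000
2 1 9217/10000
DF(0.5y) is solved at step 1

step 1 [0.5y] zero: DF = P = 9531/10000 ≈ 0.953100
step 2 [1y] bond c/2=1/160: DF=(373367/400000 − 1/160·(0.953100))/(1+1/160) = 9217/10000 ≈ 0.921700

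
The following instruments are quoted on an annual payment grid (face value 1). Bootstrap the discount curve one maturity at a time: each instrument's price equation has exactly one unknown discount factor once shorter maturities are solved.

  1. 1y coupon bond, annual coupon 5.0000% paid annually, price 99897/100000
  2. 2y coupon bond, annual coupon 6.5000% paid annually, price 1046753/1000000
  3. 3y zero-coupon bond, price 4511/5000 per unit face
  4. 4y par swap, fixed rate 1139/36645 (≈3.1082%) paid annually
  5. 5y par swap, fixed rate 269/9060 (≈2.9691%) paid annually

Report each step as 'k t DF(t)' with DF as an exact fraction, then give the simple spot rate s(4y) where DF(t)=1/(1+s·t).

step 1 [1y] bond c/1=1/20: DF=(99897/100000 − 1/20·(0))/(1+1/20) = 4757/5000 ≈ 0.951400
step 2 [2y] bond c/1=13/200: DF=(1046753/1000000 − 13/200·(0.951400))/(1+13/200) = 578/625 ≈ 0.924800
step 3 [3y] zero: DF = P = 4511/5000 ≈ 0.902200
step 4 [4y] swap r/1=1139/36645: DF=(1 − 1139/36645·(0.951400+0.924800+0.902200))/(1+1139/36645) = 8861/10000 ≈ 0.886100
step 5 [5y] swap r/1=269/9060: DF=(1 − 269/9060·(0.951400+0.924800+0.902200+0.886100))/(1+269/9060) = 1731/2000 ≈ 0.865500

1 1 4757/5000
2 2 578/625
3 3 4511/5000
4 4 8861/10000
5 5 1731/2000
s(4y) = (1/(8861/10000) − 1)/(4) = 1139/35444 ≈ 3.2135%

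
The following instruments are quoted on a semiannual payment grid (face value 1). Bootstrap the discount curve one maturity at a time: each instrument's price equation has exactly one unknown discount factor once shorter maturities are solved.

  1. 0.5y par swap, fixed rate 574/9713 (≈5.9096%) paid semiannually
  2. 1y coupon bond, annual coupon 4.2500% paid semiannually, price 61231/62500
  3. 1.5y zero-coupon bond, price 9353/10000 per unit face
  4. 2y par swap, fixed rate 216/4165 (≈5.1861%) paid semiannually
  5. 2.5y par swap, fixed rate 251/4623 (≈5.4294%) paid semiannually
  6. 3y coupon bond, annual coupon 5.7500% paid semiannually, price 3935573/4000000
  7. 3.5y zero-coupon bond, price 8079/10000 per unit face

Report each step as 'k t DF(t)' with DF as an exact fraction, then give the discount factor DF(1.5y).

1 1/2 9713/10000
2 1 9391/10000
3 3/2 9353/10000
4 2 2257/2500
5 5/2 1749/2000
6 3 517/625
7 7/2 8079/10000
DF(1.5y) = 9353/10000 ≈ 0.935300

step 1 [0.5y] swap r/2=287/9713: DF=(1 − 287/9713·(0))/(1+287/9713) = 9713/10000 ≈ 0.971300
step 2 [1y] bond c/2=17/800: DF=(61231/62500 − 17/800·(0.971300))/(1+17/800) = 9391/10000 ≈ 0.939100
step 3 [1.5y] zero: DF = P = 9353/10000 ≈ 0.935300
step 4 [2y] swap r/2=108/4165: DF=(1 − 108/4165·(0.971300+0.939100+0.935300))/(1+108/4165) = 2257/2500 ≈ 0.902800
step 5 [2.5y] swap r/2=251/9246: DF=(1 − 251/9246·(0.971300+0.939100+0.935300+0.902800))/(1+251/9246) = 1749/2000 ≈ 0.874500
step 6 [3y] bond c/2=23/800: DF=(3935573/4000000 − 23/800·(0.971300+0.939100+0.935300+0.902800+0.874500))/(1+23/800) = 517/625 ≈ 0.827200
step 7 [3.5y] zero: DF = P = 8079/10000 ≈ 0.807900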